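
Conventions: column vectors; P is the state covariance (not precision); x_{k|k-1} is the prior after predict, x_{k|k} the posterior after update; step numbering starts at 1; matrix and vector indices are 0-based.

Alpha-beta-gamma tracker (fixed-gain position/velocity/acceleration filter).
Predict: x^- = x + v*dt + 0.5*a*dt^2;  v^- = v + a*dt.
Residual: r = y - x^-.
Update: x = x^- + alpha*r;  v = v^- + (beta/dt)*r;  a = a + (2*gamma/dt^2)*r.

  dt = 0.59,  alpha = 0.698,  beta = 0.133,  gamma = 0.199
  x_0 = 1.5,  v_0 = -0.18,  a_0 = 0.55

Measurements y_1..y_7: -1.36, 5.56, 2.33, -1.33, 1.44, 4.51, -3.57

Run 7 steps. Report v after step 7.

step 1: x_pred=1.4895  r=-2.8495  x^+=-0.4994  v^+=-0.4979  a^+=-2.7080
step 2: x_pred=-1.2645  r=6.8245  x^+=3.4990  v^+=-0.5572  a^+=5.0948
step 3: x_pred=4.0570  r=-1.7270  x^+=2.8516  v^+=2.0594  a^+=3.1202
step 4: x_pred=4.6097  r=-5.9397  x^+=0.4638  v^+=2.5614  a^+=-3.6710
step 5: x_pred=1.3361  r=0.1039  x^+=1.4086  v^+=0.4190  a^+=-3.5522
step 6: x_pred=1.0376  r=3.4724  x^+=3.4613  v^+=-0.8940  a^+=0.4181
step 7: x_pred=3.0066  r=-6.5766  x^+=-1.5839  v^+=-2.1299  a^+=-7.1013

v_post = -2.1299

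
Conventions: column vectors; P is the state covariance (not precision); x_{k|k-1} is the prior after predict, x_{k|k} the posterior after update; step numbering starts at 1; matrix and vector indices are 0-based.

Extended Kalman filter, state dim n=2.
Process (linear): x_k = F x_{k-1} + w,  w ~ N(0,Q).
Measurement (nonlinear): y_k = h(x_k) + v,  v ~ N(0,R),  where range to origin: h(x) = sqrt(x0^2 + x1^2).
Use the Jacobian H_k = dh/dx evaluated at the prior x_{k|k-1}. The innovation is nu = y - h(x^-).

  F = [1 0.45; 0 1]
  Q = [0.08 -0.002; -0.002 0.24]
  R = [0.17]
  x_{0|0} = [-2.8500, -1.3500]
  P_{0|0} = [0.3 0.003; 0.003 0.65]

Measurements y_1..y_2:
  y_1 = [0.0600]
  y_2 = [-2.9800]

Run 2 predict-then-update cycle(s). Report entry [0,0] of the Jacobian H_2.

H_jac[0,0] = -0.5892

step 1: x^-=[-3.4575, -1.3500]  P^-=[0.5143 0.2935; 0.2935 0.8900]  H_jac=[-0.9315 -0.3637]  S=[0.9329]  K=[-0.6280; -0.6401]  nu=[-3.6517]  x^+=[-1.1643, 0.9873]  P^+=[0.1464 -0.0815; -0.0815 0.5078]
step 2: x^-=[-0.7200, 0.9873]  P^-=[0.2559 0.1450; 0.1450 0.7478]  H_jac=[-0.5892 0.8080]  S=[0.6089]  K=[-0.0552; 0.8519]  nu=[-4.2019]  x^+=[-0.4881, -2.5923]  P^+=[0.2541 0.1737; 0.1737 0.3059]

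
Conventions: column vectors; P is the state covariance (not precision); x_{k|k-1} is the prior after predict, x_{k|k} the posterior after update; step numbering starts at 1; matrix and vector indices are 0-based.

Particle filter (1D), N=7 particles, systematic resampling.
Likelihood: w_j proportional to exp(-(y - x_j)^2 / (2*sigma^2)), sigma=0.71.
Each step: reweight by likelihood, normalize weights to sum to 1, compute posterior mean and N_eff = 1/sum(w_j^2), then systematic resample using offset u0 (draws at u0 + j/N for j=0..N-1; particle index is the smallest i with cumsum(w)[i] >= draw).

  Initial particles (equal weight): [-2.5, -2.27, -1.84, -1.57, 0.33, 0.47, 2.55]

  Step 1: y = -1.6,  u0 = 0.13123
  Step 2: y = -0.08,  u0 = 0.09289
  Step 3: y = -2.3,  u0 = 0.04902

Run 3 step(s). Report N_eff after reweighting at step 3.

step 1: w=[0.1458, 0.2086, 0.3075, 0.3253, 0.0081, 0.0046, 0.0000]  mean=-1.9098  Neff=3.7697  idx=[0, 1, 2, 2, 3, 3, 4]
step 2: w=[0.0026, 0.0073, 0.0395, 0.0395, 0.0944, 0.0944, 0.7223]  mean=-0.2264  Neff=1.8424  idx=[4, 5, 6, 6, 6, 6, 6]
step 3: w=[0.4978, 0.4978, 0.0009, 0.0009, 0.0009, 0.0009, 0.0009]  mean=-1.5616  Neff=2.0178  idx=[0, 0, 0, 0, 1, 1, 1]

N_eff = 2.0178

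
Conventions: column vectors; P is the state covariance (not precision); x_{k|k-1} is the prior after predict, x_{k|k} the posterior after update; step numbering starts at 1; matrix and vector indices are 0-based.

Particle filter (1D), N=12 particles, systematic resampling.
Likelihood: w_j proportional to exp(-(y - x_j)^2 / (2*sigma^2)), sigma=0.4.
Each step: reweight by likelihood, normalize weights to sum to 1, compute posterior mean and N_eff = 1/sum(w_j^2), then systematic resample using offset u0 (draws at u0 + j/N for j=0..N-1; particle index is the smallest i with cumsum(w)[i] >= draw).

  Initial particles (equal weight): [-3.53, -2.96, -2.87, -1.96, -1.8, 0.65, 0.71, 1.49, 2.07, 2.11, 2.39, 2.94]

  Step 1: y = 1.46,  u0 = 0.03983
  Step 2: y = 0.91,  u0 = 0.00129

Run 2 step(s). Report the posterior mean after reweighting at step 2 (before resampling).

post_mean = 1.1418

step 1: w=[0.0000, 0.0000, 0.0000, 0.0000, 0.0000, 0.0661, 0.0886, 0.5124, 0.1606, 0.1372, 0.0344, 0.0005]  mean=1.5754  Neff=3.1190  idx=[5, 6, 7, 7, 7, 7, 7, 7, 8, 8, 9, 9]
step 2: w=[0.2108, 0.2297, 0.0910, 0.0910, 0.0910, 0.0910, 0.0910, 0.0910, 0.0039, 0.0039, 0.0029, 0.0029]  mean=1.1418  Neff=6.8061  idx=[0, 0, 0, 1, 1, 1, 2, 3, 4, 5, 6, 7]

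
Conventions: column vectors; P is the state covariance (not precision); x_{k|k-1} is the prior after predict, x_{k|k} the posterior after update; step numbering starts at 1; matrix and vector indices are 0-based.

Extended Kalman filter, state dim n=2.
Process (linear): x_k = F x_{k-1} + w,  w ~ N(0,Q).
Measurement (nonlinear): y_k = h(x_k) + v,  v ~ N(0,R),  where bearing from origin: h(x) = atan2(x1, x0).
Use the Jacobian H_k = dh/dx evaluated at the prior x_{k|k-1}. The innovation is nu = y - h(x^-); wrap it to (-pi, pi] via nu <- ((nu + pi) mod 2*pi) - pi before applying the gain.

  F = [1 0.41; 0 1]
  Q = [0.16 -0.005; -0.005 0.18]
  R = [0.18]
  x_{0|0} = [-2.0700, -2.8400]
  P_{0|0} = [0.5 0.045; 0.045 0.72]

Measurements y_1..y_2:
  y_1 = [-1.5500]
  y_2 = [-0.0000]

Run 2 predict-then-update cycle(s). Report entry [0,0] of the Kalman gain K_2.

step 1: x^-=[-3.2344, -2.8400]  P^-=[0.8179 0.3352; 0.3352 0.9000]  H_jac=[0.1533 -0.1746]  S=[0.2087]  K=[0.3204; -0.5066]  nu=[0.8710]  x^+=[-2.9554, -3.2813]  P^+=[0.7965 0.3691; 0.3691 0.8464]
step 2: x^-=[-4.3007, -3.2813]  P^-=[1.4014 0.7111; 0.7111 1.0264]  H_jac=[0.1121 -0.1470]  S=[0.1964]  K=[0.2681; -0.3622]  nu=[2.4898]  x^+=[-3.6332, -4.1830]  P^+=[1.3873 0.7302; 0.7302 1.0007]

K[0,0] = 0.2681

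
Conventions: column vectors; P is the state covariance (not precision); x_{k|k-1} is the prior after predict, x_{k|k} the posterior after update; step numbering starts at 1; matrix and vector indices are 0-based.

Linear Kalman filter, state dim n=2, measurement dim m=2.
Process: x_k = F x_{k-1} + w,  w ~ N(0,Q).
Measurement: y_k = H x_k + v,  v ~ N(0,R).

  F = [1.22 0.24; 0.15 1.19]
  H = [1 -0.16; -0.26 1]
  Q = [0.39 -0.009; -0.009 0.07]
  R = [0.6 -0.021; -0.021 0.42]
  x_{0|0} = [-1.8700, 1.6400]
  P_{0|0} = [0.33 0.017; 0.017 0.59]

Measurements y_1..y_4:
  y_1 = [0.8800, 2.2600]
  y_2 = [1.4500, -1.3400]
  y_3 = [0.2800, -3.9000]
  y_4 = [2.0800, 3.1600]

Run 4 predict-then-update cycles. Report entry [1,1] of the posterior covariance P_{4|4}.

P_post[1,1] = 0.2378

step 1: x^-=[-1.8878, 1.6711]  P^-=[0.9251 0.2452; 0.2452 0.9190]  S=[1.4702 -0.1532; -0.1532 1.2740]  K=[0.6106 0.0771; 0.1384 0.6879]  nu=[3.0352, 0.0981]  x^+=[-0.0270, 2.1587]  P^+=[0.3838 0.1193; 0.1193 0.3171]
step 2: x^-=[0.4852, 2.5649]  P^-=[1.0495 0.3294; 0.3294 0.5702]  S=[1.5587 -0.0420; -0.0420 0.8899]  K=[0.6420 0.0938; 0.1677 0.5525]  nu=[1.3752, -3.7787]  x^+=[1.0136, 0.7078]  P^+=[0.4042 0.1310; 0.1310 0.2626]
step 3: x^-=[1.4065, 0.9944]  P^-=[1.0835 0.3349; 0.3349 0.4977]  S=[1.5890 -0.0335; -0.0335 0.8168]  K=[0.6501 0.0918; 0.1714 0.5098]  nu=[-0.9674, -4.5287]  x^+=[0.3620, -1.4800]  P^+=[0.4091 0.1313; 0.1313 0.2446]
step 4: x^-=[0.0864, -1.7069]  P^-=[1.0899 0.3310; 0.3310 0.4725]  S=[1.5960 -0.0352; -0.0352 0.7940]  K=[0.6516 0.0889; 0.1709 0.4942]  nu=[1.7205, 4.8894]  x^+=[1.6421, 1.0037]  P^+=[0.4100 0.1302; 0.1302 0.2378]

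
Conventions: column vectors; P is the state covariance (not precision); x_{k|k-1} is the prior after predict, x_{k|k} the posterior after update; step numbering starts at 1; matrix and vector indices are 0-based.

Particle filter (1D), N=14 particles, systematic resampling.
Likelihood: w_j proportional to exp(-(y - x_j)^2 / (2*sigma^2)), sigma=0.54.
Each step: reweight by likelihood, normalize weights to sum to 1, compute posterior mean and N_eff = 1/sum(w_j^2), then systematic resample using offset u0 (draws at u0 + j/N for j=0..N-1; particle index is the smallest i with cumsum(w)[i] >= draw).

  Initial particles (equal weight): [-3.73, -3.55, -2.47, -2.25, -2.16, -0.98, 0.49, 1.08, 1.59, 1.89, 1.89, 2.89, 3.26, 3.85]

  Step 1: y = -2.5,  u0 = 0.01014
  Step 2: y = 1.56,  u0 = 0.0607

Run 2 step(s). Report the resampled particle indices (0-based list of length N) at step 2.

resampled_idx = [6, 7, 9, 10, 10, 10, 11, 11, 12, 12, 12, 13, 13, 13]

step 1: w=[0.0252, 0.0510, 0.3371, 0.3033, 0.2769, 0.0064, 0.0000, 0.0000, 0.0000, 0.0000, 0.0000, 0.0000, 0.0000, 0.0000]  mean=-2.3947  Neff=3.5012  idx=[0, 2, 2, 2, 2, 2, 3, 3, 3, 3, 4, 4, 4, 4]
step 2: w=[0.0000, 0.0030, 0.0030, 0.0030, 0.0030, 0.0030, 0.0587, 0.0587, 0.0587, 0.0587, 0.1875, 0.1875, 0.1875, 0.1875]  mean=-2.1858  Neff=6.4736  idx=[6, 7, 9, 10, 10, 10, 11, 11, 12, 12, 12, 13, 13, 13]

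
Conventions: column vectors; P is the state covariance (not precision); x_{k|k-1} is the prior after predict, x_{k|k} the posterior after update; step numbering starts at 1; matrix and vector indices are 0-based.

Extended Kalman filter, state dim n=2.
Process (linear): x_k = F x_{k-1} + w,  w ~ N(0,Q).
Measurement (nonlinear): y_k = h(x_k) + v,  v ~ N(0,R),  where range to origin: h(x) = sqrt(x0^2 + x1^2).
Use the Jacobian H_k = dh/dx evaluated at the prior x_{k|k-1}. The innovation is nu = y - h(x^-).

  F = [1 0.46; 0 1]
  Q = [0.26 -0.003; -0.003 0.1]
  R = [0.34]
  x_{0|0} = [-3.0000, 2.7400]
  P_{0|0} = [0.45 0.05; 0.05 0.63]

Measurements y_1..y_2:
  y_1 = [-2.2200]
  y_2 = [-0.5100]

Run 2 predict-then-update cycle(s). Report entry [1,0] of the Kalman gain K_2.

K[1,0] = -0.3668

step 1: x^-=[-1.7396, 2.7400]  P^-=[0.8893 0.3368; 0.3368 0.7300]  H_jac=[-0.5360 0.8442]  S=[0.8110]  K=[-0.2372; 0.5373]  nu=[-5.4656]  x^+=[-0.4434, -0.1969]  P^+=[0.8437 0.4401; 0.4401 0.4958]
step 2: x^-=[-0.5340, -0.1969]  P^-=[1.6136 0.6652; 0.6652 0.5958]  H_jac=[-0.9383 -0.3459]  S=[2.2636]  K=[-0.7705; -0.3668]  nu=[-1.0791]  x^+=[0.2975, 0.1989]  P^+=[0.2698 0.0255; 0.0255 0.2913]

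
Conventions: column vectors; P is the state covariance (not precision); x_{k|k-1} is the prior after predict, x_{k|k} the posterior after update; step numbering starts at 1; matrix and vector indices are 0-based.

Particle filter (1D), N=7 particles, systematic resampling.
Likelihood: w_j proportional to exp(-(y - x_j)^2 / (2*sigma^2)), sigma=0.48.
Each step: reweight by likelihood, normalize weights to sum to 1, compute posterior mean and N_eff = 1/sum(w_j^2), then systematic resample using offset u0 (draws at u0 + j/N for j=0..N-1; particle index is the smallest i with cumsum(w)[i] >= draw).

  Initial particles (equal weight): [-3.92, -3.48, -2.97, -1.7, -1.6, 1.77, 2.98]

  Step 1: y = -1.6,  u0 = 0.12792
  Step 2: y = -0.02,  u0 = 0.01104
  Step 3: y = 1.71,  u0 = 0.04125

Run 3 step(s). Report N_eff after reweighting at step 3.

N_eff = 5.8472

step 1: w=[0.0000, 0.0002, 0.0085, 0.4902, 0.5010, 0.0000, 0.0000]  mean=-1.6612  Neff=2.0350  idx=[3, 3, 3, 4, 4, 4, 4]
step 2: w=[0.0900, 0.0900, 0.0900, 0.1825, 0.1825, 0.1825, 0.1825]  mean=-1.6270  Neff=6.3474  idx=[0, 1, 3, 3, 4, 5, 6]
step 3: w=[0.0426, 0.0426, 0.1830, 0.1830, 0.1830, 0.1830, 0.1830]  mean=-1.6085  Neff=5.8472  idx=[0, 2, 3, 4, 4, 5, 6]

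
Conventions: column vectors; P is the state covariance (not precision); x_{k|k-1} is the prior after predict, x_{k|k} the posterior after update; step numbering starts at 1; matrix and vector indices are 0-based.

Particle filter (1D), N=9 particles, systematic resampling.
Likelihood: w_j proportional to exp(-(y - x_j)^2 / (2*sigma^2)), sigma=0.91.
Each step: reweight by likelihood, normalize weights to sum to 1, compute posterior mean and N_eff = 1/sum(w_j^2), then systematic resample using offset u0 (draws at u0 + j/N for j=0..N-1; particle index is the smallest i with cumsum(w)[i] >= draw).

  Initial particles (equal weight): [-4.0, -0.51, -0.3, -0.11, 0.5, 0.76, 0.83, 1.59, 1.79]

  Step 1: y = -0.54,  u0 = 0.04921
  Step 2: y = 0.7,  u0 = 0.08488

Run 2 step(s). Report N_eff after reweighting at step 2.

step 1: w=[0.0002, 0.2399, 0.2319, 0.2147, 0.1249, 0.0865, 0.0773, 0.0155, 0.0091]  mean=0.0170  Neff=5.3528  idx=[1, 1, 2, 2, 3, 3, 4, 5, 6]
step 2: w=[0.0663, 0.0663, 0.0878, 0.0878, 0.1080, 0.1080, 0.1567, 0.1602, 0.1589]  mean=0.1879  Neff=8.1299  idx=[1, 2, 3, 5, 6, 6, 7, 8, 8]

N_eff = 8.1299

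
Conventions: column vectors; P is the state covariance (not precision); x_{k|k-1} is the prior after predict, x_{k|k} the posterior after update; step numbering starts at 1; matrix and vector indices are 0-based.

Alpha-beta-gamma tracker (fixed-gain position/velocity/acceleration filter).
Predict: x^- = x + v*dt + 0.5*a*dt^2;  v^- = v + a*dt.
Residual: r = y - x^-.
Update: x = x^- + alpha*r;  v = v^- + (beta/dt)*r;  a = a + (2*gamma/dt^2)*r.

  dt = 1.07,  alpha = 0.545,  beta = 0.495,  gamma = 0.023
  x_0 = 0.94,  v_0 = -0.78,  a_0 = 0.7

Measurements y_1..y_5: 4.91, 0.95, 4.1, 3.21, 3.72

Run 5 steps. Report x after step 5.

x_post = 4.6468

step 1: x_pred=0.5061  r=4.4039  x^+=2.9062  v^+=2.0063  a^+=0.8769
step 2: x_pred=5.5550  r=-4.6050  x^+=3.0453  v^+=0.8143  a^+=0.6919
step 3: x_pred=4.3127  r=-0.2127  x^+=4.1968  v^+=1.4563  a^+=0.6834
step 4: x_pred=6.1462  r=-2.9362  x^+=4.5460  v^+=0.8292  a^+=0.5654
step 5: x_pred=5.7568  r=-2.0368  x^+=4.6468  v^+=0.4919  a^+=0.4836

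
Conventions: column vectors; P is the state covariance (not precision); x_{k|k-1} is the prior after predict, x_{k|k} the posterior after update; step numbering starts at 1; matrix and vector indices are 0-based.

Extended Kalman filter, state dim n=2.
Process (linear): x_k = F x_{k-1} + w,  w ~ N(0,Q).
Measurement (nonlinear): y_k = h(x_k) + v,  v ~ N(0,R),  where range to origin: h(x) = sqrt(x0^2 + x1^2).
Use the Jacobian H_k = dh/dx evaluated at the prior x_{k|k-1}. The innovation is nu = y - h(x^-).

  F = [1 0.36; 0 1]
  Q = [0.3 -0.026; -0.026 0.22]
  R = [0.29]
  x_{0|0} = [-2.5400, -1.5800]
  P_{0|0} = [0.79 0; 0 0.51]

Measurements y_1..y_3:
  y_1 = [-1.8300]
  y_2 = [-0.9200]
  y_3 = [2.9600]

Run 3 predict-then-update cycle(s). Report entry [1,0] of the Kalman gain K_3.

step 1: x^-=[-3.1088, -1.5800]  P^-=[1.1561 0.1576; 0.1576 0.7300]  H_jac=[-0.8915 -0.4531]  S=[1.4859]  K=[-0.7416; -0.3171]  nu=[-5.3173]  x^+=[0.8347, 0.1063]  P^+=[0.3388 -0.1919; -0.1919 0.5806]
step 2: x^-=[0.8730, 0.1063]  P^-=[0.5759 -0.0089; -0.0089 0.8006]  H_jac=[0.9927 0.1209]  S=[0.8670]  K=[0.6581; 0.1014]  nu=[-1.7994]  x^+=[-0.3112, -0.0762]  P^+=[0.2004 -0.0668; -0.0668 0.7916]
step 3: x^-=[-0.3386, -0.0762]  P^-=[0.5549 0.1922; 0.1922 1.0116]  H_jac=[-0.9756 -0.2195]  S=[0.9493]  K=[-0.6148; -0.4315]  nu=[2.6129]  x^+=[-1.9449, -1.2037]  P^+=[0.1962 -0.0596; -0.0596 0.8349]

K[1,0] = -0.4315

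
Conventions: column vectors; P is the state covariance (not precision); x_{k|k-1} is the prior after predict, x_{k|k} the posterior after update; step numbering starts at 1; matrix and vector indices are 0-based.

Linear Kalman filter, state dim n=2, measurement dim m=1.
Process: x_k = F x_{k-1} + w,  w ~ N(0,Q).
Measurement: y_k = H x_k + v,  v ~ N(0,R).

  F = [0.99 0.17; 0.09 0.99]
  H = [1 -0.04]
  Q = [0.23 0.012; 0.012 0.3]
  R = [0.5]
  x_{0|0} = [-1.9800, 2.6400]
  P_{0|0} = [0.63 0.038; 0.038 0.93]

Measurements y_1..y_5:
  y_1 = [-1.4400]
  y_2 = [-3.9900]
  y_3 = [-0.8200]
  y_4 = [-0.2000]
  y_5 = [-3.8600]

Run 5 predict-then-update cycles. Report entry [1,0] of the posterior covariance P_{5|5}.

P_post[1,0] = 0.3041

step 1: x^-=[-1.5114, 2.4354]  P^-=[0.8871 0.2625; 0.2625 1.2234]  S=[1.3681]  K=[0.6408; 0.1561]  nu=[0.1688]  x^+=[-1.4032, 2.4618]  P^+=[0.3254 0.1256; 0.1256 1.1900]
step 2: x^-=[-0.9707, 2.3108]  P^-=[0.6256 0.3663; 0.3663 1.4914]  S=[1.0987]  K=[0.5561; 0.2791]  nu=[-2.9269]  x^+=[-2.5983, 1.4938]  P^+=[0.2859 0.1958; 0.1958 1.4058]
step 3: x^-=[-2.3183, 1.2451]  P^-=[0.6167 0.4690; 0.4690 1.7150]  S=[1.0819]  K=[0.5527; 0.3700]  nu=[1.5481]  x^+=[-1.4627, 1.8179]  P^+=[0.2862 0.2477; 0.2477 1.5669]
step 4: x^-=[-1.1391, 1.6681]  P^-=[0.6392 0.5478; 0.5478 1.8821]  S=[1.0984]  K=[0.5620; 0.4302]  nu=[1.0058]  x^+=[-0.5738, 2.1007]  P^+=[0.2923 0.2822; 0.2822 1.6789]
step 5: x^-=[-0.2109, 2.0281]  P^-=[0.6600 0.6015; 0.6015 1.9981]  S=[1.1151]  K=[0.5703; 0.4678]  nu=[-3.5679]  x^+=[-2.2458, 0.3591]  P^+=[0.2973 0.3041; 0.3041 1.7541]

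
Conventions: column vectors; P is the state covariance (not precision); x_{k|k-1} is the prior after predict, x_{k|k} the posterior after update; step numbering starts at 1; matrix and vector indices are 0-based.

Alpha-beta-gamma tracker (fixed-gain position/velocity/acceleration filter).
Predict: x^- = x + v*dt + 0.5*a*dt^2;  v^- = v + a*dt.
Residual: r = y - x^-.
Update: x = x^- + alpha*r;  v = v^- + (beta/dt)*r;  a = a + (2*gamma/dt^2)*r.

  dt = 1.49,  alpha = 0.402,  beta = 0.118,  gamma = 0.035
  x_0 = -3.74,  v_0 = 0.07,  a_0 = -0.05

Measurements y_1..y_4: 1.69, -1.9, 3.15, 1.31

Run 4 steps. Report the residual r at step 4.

step 1: x_pred=-3.6912  r=5.3812  x^+=-1.5280  v^+=0.4217  a^+=0.1197
step 2: x_pred=-0.7668  r=-1.1332  x^+=-1.2224  v^+=0.5102  a^+=0.0839
step 3: x_pred=-0.3689  r=3.5189  x^+=1.0457  v^+=0.9140  a^+=0.1949
step 4: x_pred=2.6238  r=-1.3138  x^+=2.0957  v^+=1.1003  a^+=0.1535

resid = -1.3138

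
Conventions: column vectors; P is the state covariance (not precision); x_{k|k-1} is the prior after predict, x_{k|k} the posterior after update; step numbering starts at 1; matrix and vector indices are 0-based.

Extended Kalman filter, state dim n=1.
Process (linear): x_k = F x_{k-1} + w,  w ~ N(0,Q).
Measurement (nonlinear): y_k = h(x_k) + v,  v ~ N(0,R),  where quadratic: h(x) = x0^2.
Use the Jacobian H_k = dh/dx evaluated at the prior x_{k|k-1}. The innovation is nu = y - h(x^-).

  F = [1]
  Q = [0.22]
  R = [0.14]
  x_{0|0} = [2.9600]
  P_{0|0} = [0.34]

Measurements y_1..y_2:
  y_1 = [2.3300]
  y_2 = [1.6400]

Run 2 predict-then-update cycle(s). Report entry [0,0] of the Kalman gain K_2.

step 1: x^-=[2.9600]  P^-=[0.5600]  H_jac=[5.9200]  S=[19.7660]  K=[0.1677]  nu=[-6.4316]  x^+=[1.8813]  P^+=[0.0040]
step 2: x^-=[1.8813]  P^-=[0.2240]  H_jac=[3.7626]  S=[3.3106]  K=[0.2545]  nu=[-1.8992]  x^+=[1.3979]  P^+=[0.0095]

K[0,0] = 0.2545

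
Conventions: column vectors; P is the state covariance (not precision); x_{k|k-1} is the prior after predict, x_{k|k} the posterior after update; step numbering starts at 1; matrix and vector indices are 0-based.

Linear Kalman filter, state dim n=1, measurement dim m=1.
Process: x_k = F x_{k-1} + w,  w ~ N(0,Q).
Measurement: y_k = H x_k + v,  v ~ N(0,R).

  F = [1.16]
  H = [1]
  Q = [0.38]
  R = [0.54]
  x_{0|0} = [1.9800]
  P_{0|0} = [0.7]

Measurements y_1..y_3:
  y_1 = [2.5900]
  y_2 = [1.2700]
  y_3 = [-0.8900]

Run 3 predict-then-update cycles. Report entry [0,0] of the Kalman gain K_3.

step 1: x^-=[2.2968]  P^-=[1.3219]  S=[1.8619]  K=[0.7100]  nu=[0.2932]  x^+=[2.5050]  P^+=[0.3834]
step 2: x^-=[2.9058]  P^-=[0.8959]  S=[1.4359]  K=[0.6239]  nu=[-1.6358]  x^+=[1.8852]  P^+=[0.3369]
step 3: x^-=[2.1868]  P^-=[0.8334]  S=[1.3734]  K=[0.6068]  nu=[-3.0768]  x^+=[0.3198]  P^+=[0.3277]

K[0,0] = 0.6068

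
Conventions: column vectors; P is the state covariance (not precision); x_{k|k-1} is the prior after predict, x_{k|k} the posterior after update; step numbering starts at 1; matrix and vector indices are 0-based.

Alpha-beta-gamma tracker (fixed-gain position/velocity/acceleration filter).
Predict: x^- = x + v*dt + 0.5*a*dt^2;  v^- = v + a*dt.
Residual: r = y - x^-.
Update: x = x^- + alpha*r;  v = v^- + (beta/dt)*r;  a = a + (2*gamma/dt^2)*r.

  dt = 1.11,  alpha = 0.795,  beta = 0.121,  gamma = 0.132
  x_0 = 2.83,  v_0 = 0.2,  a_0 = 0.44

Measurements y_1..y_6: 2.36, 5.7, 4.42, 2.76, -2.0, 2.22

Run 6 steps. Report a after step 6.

step 1: x_pred=3.3231  r=-0.9631  x^+=2.5574  v^+=0.5834  a^+=0.2336
step 2: x_pred=3.3490  r=2.3510  x^+=5.2180  v^+=1.0990  a^+=0.7374
step 3: x_pred=6.8923  r=-2.4723  x^+=4.9268  v^+=1.6481  a^+=0.2077
step 4: x_pred=6.8841  r=-4.1241  x^+=3.6054  v^+=1.4290  a^+=-0.6760
step 5: x_pred=4.7752  r=-6.7752  x^+=-0.6111  v^+=-0.0599  a^+=-2.1277
step 6: x_pred=-1.9883  r=4.2083  x^+=1.3573  v^+=-1.9629  a^+=-1.2260

a_post = -1.2260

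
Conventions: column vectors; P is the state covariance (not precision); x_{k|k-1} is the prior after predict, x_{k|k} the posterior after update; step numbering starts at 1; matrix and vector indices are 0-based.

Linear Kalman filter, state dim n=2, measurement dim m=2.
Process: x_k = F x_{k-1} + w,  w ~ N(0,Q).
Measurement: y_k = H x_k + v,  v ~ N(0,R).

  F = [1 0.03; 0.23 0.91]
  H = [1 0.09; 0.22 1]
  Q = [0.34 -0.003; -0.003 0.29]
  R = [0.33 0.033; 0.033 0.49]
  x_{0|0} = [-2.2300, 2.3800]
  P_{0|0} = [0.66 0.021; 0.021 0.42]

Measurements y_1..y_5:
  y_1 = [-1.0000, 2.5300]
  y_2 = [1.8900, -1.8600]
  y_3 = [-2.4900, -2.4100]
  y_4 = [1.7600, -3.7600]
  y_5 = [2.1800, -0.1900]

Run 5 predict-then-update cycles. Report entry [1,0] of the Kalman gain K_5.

step 1: x^-=[-2.1586, 1.6529]  P^-=[1.0016 0.1795; 0.1795 0.6815]  S=[1.3695 0.4978; 0.4978 1.2990]  K=[0.7335 0.0268; -0.0301 0.5666]  nu=[1.0098, 1.3520]  x^+=[-1.3817, 2.3885]  P^+=[0.2444 -0.0164; -0.0164 0.2802]
step 2: x^-=[-1.3101, 1.8558]  P^-=[0.5837 0.0458; 0.0458 0.5281]  S=[0.9262 0.2556; 0.2556 1.0665]  K=[0.6313 0.0120; -0.0413 0.5145]  nu=[3.0330, -3.4276]  x^+=[0.5636, -0.0329]  P^+=[0.2105 -0.0196; -0.0196 0.2551]
step 3: x^-=[0.5626, 0.0997]  P^-=[0.5495 0.0344; 0.0344 0.5042]  S=[0.8898 0.2344; 0.2344 1.0359]  K=[0.6184 0.0100; -0.0430 0.5037]  nu=[-3.0616, -2.6335]  x^+=[-1.3571, -1.0952]  P^+=[0.2062 -0.0201; -0.0201 0.2498]
step 4: x^-=[-1.3900, -1.3087]  P^-=[0.5452 0.0329; 0.0329 0.4994]  S=[0.8852 0.2314; 0.2314 1.0302]  K=[0.6167 0.0098; -0.0432 0.5015]  nu=[3.2678, -2.1455]  x^+=[0.6043, -2.5257]  P^+=[0.2057 -0.0201; -0.0201 0.2487]
step 5: x^-=[0.5285, -2.1594]  P^-=[0.5447 0.0327; 0.0327 0.4984]  S=[0.8846 0.2310; 0.2310 1.0292]  K=[0.6165 0.0098; -0.0432 0.5010]  nu=[1.8458, 1.8531]  x^+=[1.6846, -1.3107]  P^+=[0.2056 -0.0201; -0.0201 0.2485]

K[1,0] = -0.0432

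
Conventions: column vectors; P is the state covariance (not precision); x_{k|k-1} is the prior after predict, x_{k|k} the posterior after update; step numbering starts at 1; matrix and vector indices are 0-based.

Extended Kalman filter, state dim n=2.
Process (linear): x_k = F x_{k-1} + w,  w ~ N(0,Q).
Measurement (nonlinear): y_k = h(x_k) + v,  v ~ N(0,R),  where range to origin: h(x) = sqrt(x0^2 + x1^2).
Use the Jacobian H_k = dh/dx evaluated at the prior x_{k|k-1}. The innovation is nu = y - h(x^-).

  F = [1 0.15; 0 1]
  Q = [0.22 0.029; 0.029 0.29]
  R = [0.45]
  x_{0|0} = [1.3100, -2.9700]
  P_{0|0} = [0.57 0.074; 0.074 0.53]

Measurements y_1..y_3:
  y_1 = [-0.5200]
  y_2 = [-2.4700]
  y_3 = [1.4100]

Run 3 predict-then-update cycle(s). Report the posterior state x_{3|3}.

step 1: x^-=[0.8645, -2.9700]  P^-=[0.8241 0.1825; 0.1825 0.8200]  H_jac=[0.2795 -0.9602]  S=[1.1724]  K=[0.0470; -0.6281]  nu=[-3.6133]  x^+=[0.6947, -0.7007]  P^+=[0.8215 0.2171; 0.2171 0.3575]
step 2: x^-=[0.5896, -0.7007]  P^-=[1.1147 0.2997; 0.2997 0.6475]  H_jac=[0.6439 -0.7652]  S=[0.9959]  K=[0.4904; -0.3037]  nu=[-3.3857]  x^+=[-1.0707, 0.3277]  P^+=[0.8752 0.4481; 0.4481 0.5557]
step 3: x^-=[-1.0216, 0.3277]  P^-=[1.2421 0.5604; 0.5604 0.8457]  H_jac=[-0.9522 0.3055]  S=[1.3291]  K=[-0.7611; -0.2071]  nu=[0.3372]  x^+=[-1.2782, 0.2579]  P^+=[0.4722 0.3509; 0.3509 0.7886]

x_post = [-1.2782, 0.2579]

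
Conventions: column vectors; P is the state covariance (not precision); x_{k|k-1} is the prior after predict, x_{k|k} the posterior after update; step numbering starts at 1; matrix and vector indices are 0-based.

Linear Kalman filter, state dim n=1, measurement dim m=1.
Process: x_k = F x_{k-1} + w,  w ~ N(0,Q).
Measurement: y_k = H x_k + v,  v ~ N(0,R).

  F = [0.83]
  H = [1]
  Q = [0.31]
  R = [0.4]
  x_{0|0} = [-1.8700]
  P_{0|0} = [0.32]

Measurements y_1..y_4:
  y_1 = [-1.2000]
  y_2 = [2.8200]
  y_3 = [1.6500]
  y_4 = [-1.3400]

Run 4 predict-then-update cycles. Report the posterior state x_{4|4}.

x_post = [-0.2233]

step 1: x^-=[-1.5521]  P^-=[0.5304]  S=[0.9304]  K=[0.5701]  nu=[0.3521]  x^+=[-1.3514]  P^+=[0.2280]
step 2: x^-=[-1.1216]  P^-=[0.4671]  S=[0.8671]  K=[0.5387]  nu=[3.9416]  x^+=[1.0017]  P^+=[0.2155]
step 3: x^-=[0.8314]  P^-=[0.4584]  S=[0.8584]  K=[0.5340]  nu=[0.8186]  x^+=[1.2686]  P^+=[0.2136]
step 4: x^-=[1.0529]  P^-=[0.4572]  S=[0.8572]  K=[0.5333]  nu=[-2.3929]  x^+=[-0.2233]  P^+=[0.2133]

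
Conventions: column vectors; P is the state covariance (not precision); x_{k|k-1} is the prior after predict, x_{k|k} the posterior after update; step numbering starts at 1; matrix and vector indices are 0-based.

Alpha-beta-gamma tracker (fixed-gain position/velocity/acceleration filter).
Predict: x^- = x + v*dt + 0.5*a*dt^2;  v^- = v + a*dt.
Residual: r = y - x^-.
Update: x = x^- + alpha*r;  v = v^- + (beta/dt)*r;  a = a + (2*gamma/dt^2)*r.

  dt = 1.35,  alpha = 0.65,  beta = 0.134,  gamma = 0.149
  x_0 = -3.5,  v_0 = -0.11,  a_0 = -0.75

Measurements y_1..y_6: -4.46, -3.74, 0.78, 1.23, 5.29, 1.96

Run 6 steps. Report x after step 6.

step 1: x_pred=-4.3319  r=-0.1281  x^+=-4.4152  v^+=-1.1352  a^+=-0.7709
step 2: x_pred=-6.6502  r=2.9102  x^+=-4.7586  v^+=-1.8871  a^+=-0.2951
step 3: x_pred=-7.5751  r=8.3551  x^+=-2.1443  v^+=-1.4562  a^+=1.0711
step 4: x_pred=-3.1341  r=4.3641  x^+=-0.2974  v^+=0.4230  a^+=1.7846
step 5: x_pred=1.8998  r=3.3902  x^+=4.1034  v^+=3.1687  a^+=2.3390
step 6: x_pred=10.5126  r=-8.5526  x^+=4.9534  v^+=5.4774  a^+=0.9405

x_post = 4.9534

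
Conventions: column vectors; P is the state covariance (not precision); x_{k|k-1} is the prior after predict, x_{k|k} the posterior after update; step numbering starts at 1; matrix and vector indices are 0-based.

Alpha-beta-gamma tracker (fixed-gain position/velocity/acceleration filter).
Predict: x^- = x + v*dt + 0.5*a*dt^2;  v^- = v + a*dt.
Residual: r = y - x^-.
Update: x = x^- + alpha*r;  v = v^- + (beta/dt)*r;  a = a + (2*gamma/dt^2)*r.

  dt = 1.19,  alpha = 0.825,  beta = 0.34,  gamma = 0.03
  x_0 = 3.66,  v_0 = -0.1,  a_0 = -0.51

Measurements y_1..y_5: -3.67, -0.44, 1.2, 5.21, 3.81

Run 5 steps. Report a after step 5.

a_post = -0.0814

step 1: x_pred=3.1799  r=-6.8499  x^+=-2.4713  v^+=-2.6640  a^+=-0.8002
step 2: x_pred=-6.2080  r=5.7680  x^+=-1.4494  v^+=-1.9683  a^+=-0.5558
step 3: x_pred=-4.1852  r=5.3852  x^+=0.2576  v^+=-1.0911  a^+=-0.3277
step 4: x_pred=-1.2728  r=6.4828  x^+=4.0755  v^+=0.3712  a^+=-0.0530
step 5: x_pred=4.4797  r=-0.6697  x^+=3.9272  v^+=0.1168  a^+=-0.0814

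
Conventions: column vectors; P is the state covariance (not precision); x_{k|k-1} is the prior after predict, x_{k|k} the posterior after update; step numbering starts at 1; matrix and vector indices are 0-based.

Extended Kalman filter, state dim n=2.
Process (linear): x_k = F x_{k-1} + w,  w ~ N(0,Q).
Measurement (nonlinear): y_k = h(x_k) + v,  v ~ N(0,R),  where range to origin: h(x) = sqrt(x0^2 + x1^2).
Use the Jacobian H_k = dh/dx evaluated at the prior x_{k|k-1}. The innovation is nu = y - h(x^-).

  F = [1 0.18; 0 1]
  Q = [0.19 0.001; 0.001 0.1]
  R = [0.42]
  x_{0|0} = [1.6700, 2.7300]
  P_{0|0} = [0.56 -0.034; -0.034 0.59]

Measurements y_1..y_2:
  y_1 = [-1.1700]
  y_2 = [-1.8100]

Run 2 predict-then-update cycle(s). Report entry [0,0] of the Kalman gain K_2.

step 1: x^-=[2.1614, 2.7300]  P^-=[0.7569 0.0732; 0.0732 0.6900]  H_jac=[0.6207 0.7840]  S=[1.2070]  K=[0.4368; 0.4858]  nu=[-4.6520]  x^+=[0.1295, 0.4699]  P^+=[0.5266 -0.1829; -0.1829 0.4051]
step 2: x^-=[0.2140, 0.4699]  P^-=[0.6639 -0.1090; -0.1090 0.5051]  H_jac=[0.4145 0.9100]  S=[0.8701]  K=[0.2023; 0.4763]  nu=[-2.3263]  x^+=[-0.2565, -0.6382]  P^+=[0.6283 -0.1928; -0.1928 0.3077]

K[0,0] = 0.2023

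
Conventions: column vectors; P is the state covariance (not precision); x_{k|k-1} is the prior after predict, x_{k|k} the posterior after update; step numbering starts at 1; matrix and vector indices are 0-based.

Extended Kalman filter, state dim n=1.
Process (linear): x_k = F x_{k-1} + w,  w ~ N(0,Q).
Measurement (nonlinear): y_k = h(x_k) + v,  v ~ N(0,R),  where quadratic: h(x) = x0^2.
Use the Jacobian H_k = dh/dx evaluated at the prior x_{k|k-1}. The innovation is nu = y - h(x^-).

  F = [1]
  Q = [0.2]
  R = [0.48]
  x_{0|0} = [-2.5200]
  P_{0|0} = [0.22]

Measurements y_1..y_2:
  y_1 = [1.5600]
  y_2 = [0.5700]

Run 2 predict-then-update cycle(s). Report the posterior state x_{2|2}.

step 1: x^-=[-2.5200]  P^-=[0.4200]  H_jac=[-5.0400]  S=[11.1487]  K=[-0.1899]  nu=[-4.7904]  x^+=[-1.6104]  P^+=[0.0181]
step 2: x^-=[-1.6104]  P^-=[0.2181]  H_jac=[-3.2209]  S=[2.7424]  K=[-0.2561]  nu=[-2.0235]  x^+=[-1.0922]  P^+=[0.0382]

x_post = [-1.0922]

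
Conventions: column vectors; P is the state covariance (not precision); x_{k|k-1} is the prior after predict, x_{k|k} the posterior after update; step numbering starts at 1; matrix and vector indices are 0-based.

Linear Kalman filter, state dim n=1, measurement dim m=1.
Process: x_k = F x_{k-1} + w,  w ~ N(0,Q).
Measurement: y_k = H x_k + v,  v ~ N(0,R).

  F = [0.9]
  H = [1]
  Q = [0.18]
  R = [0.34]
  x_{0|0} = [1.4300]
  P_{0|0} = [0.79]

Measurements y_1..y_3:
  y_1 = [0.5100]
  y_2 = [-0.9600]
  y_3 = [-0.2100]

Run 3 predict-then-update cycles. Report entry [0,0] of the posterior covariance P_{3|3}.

P_post[0,0] = 0.1660

step 1: x^-=[1.2870]  P^-=[0.8199]  S=[1.1599]  K=[0.7069]  nu=[-0.7770]  x^+=[0.7378]  P^+=[0.2403]
step 2: x^-=[0.6640]  P^-=[0.3747]  S=[0.7147]  K=[0.5243]  nu=[-1.6240]  x^+=[-0.1874]  P^+=[0.1782]
step 3: x^-=[-0.1687]  P^-=[0.3244]  S=[0.6644]  K=[0.4882]  nu=[-0.0413]  x^+=[-0.1888]  P^+=[0.1660]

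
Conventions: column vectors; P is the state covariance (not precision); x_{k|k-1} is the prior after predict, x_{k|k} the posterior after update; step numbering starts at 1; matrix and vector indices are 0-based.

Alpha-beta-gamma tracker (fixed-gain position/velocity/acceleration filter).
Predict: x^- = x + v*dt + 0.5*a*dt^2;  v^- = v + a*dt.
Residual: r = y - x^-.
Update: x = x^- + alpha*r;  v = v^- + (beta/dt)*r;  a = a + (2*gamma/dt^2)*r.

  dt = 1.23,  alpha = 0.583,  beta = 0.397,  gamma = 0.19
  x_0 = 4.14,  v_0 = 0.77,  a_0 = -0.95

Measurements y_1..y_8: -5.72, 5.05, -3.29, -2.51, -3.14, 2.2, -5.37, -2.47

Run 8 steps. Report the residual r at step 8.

resid = -6.4377

step 1: x_pred=4.3685  r=-10.0885  x^+=-1.5131  v^+=-3.6547  a^+=-3.4840
step 2: x_pred=-8.6438  r=13.6938  x^+=-0.6603  v^+=-3.5201  a^+=-0.0444
step 3: x_pred=-5.0236  r=1.7336  x^+=-4.0129  v^+=-3.0152  a^+=0.3910
step 4: x_pred=-7.4258  r=4.9158  x^+=-4.5599  v^+=-0.9476  a^+=1.6257
step 5: x_pred=-4.4956  r=1.3556  x^+=-3.7053  v^+=1.4896  a^+=1.9662
step 6: x_pred=-0.3857  r=2.5857  x^+=1.1218  v^+=4.7427  a^+=2.6157
step 7: x_pred=8.9339  r=-14.3039  x^+=0.5947  v^+=3.3432  a^+=-0.9771
step 8: x_pred=3.9677  r=-6.4377  x^+=0.2145  v^+=0.0635  a^+=-2.5940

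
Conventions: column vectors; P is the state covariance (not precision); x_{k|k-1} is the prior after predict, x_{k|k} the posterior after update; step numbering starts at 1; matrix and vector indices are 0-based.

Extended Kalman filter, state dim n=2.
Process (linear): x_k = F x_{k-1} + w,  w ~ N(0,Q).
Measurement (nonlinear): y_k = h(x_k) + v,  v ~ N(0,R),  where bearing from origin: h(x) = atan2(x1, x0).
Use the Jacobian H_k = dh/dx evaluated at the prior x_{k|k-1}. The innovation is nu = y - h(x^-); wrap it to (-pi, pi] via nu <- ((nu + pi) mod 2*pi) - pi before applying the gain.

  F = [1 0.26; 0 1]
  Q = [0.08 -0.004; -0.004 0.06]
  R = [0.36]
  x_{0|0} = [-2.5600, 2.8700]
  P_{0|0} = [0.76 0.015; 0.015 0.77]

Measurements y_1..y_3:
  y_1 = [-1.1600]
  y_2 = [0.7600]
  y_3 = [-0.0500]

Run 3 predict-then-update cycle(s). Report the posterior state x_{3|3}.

step 1: x^-=[-1.8138, 2.8700]  P^-=[0.8999 0.2112; 0.2112 0.8300]  H_jac=[-0.2490 -0.1574]  S=[0.4529]  K=[-0.5681; -0.4045]  nu=[2.9888]  x^+=[-3.5117, 1.6610]  P^+=[0.7537 0.1071; 0.1071 0.7559]
step 2: x^-=[-3.0798, 1.6610]  P^-=[0.9405 0.2997; 0.2997 0.8159]  H_jac=[-0.1357 -0.2515]  S=[0.4494]  K=[-0.4516; -0.5471]  nu=[-1.8870]  x^+=[-2.2276, 2.6935]  P^+=[0.8488 0.1886; 0.1886 0.6814]
step 3: x^-=[-1.5273, 2.6935]  P^-=[1.0730 0.3618; 0.3618 0.7414]  H_jac=[-0.2809 -0.1593]  S=[0.4959]  K=[-0.7241; -0.4431]  nu=[-2.1366]  x^+=[0.0198, 3.6403]  P^+=[0.8130 0.2027; 0.2027 0.6440]

x_post = [0.0198, 3.6403]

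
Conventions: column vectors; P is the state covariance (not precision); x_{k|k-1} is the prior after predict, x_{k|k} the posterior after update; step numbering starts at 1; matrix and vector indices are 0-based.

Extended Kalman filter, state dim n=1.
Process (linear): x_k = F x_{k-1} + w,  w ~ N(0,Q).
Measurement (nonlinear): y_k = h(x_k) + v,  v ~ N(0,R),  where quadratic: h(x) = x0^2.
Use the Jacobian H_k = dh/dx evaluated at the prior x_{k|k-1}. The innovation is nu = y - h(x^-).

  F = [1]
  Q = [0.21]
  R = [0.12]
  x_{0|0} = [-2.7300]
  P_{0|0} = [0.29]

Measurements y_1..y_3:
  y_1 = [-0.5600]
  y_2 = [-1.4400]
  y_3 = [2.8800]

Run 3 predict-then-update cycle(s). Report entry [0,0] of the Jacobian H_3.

step 1: x^-=[-2.7300]  P^-=[0.5000]  H_jac=[-5.4600]  S=[15.0258]  K=[-0.1817]  nu=[-8.0129]  x^+=[-1.2742]  P^+=[0.0040]
step 2: x^-=[-1.2742]  P^-=[0.2140]  H_jac=[-2.5483]  S=[1.5096]  K=[-0.3612]  nu=[-3.0635]  x^+=[-0.1676]  P^+=[0.0170]
step 3: x^-=[-0.1676]  P^-=[0.2270]  H_jac=[-0.3351]  S=[0.1455]  K=[-0.5229]  nu=[2.8519]  x^+=[-1.6587]  P^+=[0.1872]

H_jac[0,0] = -0.3351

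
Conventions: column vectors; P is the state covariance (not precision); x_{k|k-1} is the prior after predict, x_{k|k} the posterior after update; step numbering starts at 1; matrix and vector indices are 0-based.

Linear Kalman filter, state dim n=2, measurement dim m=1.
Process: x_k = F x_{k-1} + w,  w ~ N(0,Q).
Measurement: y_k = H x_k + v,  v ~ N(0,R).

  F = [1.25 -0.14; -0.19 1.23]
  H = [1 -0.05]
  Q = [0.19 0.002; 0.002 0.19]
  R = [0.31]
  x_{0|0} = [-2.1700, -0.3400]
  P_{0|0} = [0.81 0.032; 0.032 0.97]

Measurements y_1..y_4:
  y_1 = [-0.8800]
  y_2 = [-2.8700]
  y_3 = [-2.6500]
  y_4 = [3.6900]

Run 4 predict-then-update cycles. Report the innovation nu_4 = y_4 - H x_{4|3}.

innov = [7.2995]

step 1: x^-=[-2.6649, -0.0059]  P^-=[1.4634 -0.3074; -0.3074 1.6718]  S=[1.8084]  K=[0.8178; -0.2162]  nu=[1.7846]  x^+=[-1.2055, -0.3917]  P^+=[0.2541 0.0123; 0.0123 1.5873]
step 2: x^-=[-1.4521, -0.2528]  P^-=[0.6139 -0.3124; -0.3124 2.5948]  S=[0.9616]  K=[0.6546; -0.4598]  nu=[-1.4306]  x^+=[-2.3886, 0.4050]  P^+=[0.2018 -0.0230; -0.0230 2.3915]
step 3: x^-=[-3.0424, 0.9520]  P^-=[0.5602 -0.4936; -0.4936 3.8261]  S=[0.9291]  K=[0.6295; -0.7372]  nu=[0.4400]  x^+=[-2.7654, 0.6276]  P^+=[0.1920 -0.0625; -0.0625 3.3212]
step 4: x^-=[-3.5446, 1.2974]  P^-=[0.5770 -0.7132; -0.7132 5.2508]  S=[0.9714]  K=[0.6307; -1.0045]  nu=[7.2995]  x^+=[1.0589, -6.0346]  P^+=[0.1906 -0.0978; -0.0978 4.2707]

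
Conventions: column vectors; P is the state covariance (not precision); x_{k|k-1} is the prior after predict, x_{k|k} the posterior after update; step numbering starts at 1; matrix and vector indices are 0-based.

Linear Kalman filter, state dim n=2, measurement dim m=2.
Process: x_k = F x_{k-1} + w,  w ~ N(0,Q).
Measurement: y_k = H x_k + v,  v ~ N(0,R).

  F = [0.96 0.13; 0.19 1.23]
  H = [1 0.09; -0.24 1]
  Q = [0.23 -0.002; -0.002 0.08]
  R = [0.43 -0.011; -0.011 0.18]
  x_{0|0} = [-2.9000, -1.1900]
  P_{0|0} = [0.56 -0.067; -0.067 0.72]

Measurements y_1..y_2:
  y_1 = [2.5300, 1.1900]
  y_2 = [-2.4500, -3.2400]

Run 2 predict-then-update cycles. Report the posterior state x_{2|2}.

step 1: x^-=[-2.9387, -2.0147]  P^-=[0.7415 0.1345; 0.1345 1.1582]  S=[1.2051 0.0469; 0.0469 1.3163]  K=[0.6275 -0.0554; 0.1651 0.8495]  nu=[5.6500, 2.4994]  x^+=[0.4684, 1.0411]  P^+=[0.2662 0.0470; 0.0470 0.1624]
step 2: x^-=[0.5850, 1.3695]  P^-=[0.4898 0.1292; 0.1292 0.3572]  S=[0.9460 0.0300; 0.0300 0.5034]  K=[0.5304 -0.0085; 0.1503 0.6391]  nu=[-3.1583, -4.4691]  x^+=[-1.0521, -1.9612]  P^+=[0.2240 0.0464; 0.0464 0.1245]

x_post = [-1.0521, -1.9612]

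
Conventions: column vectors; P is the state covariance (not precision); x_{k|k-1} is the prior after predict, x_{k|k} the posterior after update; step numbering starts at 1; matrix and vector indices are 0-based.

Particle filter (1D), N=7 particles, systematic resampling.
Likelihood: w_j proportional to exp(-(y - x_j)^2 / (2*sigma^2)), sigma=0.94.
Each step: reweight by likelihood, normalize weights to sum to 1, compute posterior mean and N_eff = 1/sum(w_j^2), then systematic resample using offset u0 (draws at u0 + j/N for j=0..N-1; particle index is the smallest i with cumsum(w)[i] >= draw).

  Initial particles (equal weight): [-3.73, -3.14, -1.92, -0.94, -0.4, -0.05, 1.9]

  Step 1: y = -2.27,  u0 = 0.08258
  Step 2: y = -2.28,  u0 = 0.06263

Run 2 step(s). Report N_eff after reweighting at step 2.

step 1: w=[0.1221, 0.2658, 0.3806, 0.1499, 0.0564, 0.0251, 0.0000]  mean=-2.1857  Neff=3.8950  idx=[0, 1, 1, 2, 2, 3, 4]
step 2: w=[0.0765, 0.1655, 0.1655, 0.2337, 0.2337, 0.0910, 0.0340]  mean=-2.3214  Neff=5.5768  idx=[0, 1, 2, 3, 3, 4, 5]

N_eff = 5.5768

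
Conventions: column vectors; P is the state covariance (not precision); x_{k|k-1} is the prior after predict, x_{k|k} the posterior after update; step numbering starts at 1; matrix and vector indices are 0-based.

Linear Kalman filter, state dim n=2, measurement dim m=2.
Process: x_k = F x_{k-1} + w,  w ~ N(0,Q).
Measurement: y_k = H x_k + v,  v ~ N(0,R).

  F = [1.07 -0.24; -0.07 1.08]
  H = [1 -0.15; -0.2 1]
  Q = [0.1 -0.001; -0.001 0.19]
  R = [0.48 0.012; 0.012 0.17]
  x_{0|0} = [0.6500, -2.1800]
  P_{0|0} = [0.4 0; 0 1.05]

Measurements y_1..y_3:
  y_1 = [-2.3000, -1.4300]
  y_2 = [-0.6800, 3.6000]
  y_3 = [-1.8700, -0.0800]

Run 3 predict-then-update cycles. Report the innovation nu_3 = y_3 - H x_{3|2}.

step 1: x^-=[1.2187, -2.3999]  P^-=[0.6184 -0.3031; -0.3031 1.4167]  S=[1.2213 -0.6364; -0.6364 1.7327]  K=[0.5136 -0.0577; 0.0273 0.8627]  nu=[-3.8787, 1.2136]  x^+=[-0.8433, -1.4589]  P^+=[0.2529 0.0469; 0.0469 0.1564]
step 2: x^-=[-0.5522, -1.5166]  P^-=[0.3744 -0.0055; -0.0055 0.3665]  S=[0.8643 -0.1235; -0.1235 0.5537]  K=[0.4270 -0.0499; 0.0258 0.6697]  nu=[-0.3553, 5.0062]  x^+=[-0.9535, 1.8268]  P^+=[0.2102 0.0387; 0.0387 0.1219]
step 3: x^-=[-1.4587, 2.0397]  P^-=[0.3278 -0.0030; -0.0030 0.3274]  S=[0.8160 -0.1057; -0.1057 0.5117]  K=[0.3955 -0.0522; 0.0197 0.6450]  nu=[-0.1054, -2.4115]  x^+=[-1.3744, 0.4822]  P^+=[0.1944 0.0347; 0.0347 0.1168]

innov = [-0.1054, -2.4115]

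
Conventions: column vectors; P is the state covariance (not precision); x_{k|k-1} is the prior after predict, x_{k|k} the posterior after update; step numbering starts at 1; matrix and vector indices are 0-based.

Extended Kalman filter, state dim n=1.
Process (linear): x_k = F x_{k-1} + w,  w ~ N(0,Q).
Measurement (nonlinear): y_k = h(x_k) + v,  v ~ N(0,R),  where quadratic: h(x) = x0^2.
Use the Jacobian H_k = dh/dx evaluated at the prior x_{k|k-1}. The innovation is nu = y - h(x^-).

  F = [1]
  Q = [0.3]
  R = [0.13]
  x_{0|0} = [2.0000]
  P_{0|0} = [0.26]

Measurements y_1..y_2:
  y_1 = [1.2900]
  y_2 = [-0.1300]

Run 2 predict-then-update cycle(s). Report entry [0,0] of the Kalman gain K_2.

step 1: x^-=[2.0000]  P^-=[0.5600]  H_jac=[4.0000]  S=[9.0900]  K=[0.2464]  nu=[-2.7100]  x^+=[1.3322]  P^+=[0.0080]
step 2: x^-=[1.3322]  P^-=[0.3080]  H_jac=[2.6644]  S=[2.3165]  K=[0.3543]  nu=[-1.9047]  x^+=[0.6574]  P^+=[0.0173]

K[0,0] = 0.3543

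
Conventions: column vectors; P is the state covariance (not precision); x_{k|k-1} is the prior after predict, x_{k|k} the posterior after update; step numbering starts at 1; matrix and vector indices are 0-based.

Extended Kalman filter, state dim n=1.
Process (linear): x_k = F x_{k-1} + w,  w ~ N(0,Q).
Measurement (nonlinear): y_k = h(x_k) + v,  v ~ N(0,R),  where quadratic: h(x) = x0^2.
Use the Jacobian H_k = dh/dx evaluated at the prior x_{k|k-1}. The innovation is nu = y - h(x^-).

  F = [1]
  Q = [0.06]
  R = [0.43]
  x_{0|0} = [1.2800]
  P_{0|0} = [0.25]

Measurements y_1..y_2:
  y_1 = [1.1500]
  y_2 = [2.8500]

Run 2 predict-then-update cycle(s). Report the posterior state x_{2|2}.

step 1: x^-=[1.2800]  P^-=[0.3100]  H_jac=[2.5600]  S=[2.4616]  K=[0.3224]  nu=[-0.4884]  x^+=[1.1225]  P^+=[0.0542]
step 2: x^-=[1.1225]  P^-=[0.1142]  H_jac=[2.2451]  S=[1.0054]  K=[0.2549]  nu=[1.5899]  x^+=[1.5278]  P^+=[0.0488]

x_post = [1.5278]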